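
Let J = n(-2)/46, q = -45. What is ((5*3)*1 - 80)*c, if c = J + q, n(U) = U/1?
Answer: 67340/23 ≈ 2927.8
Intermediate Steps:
n(U) = U (n(U) = U*1 = U)
J = -1/23 (J = -2/46 = -2*1/46 = -1/23 ≈ -0.043478)
c = -1036/23 (c = -1/23 - 45 = -1036/23 ≈ -45.043)
((5*3)*1 - 80)*c = ((5*3)*1 - 80)*(-1036/23) = (15*1 - 80)*(-1036/23) = (15 - 80)*(-1036/23) = -65*(-1036/23) = 67340/23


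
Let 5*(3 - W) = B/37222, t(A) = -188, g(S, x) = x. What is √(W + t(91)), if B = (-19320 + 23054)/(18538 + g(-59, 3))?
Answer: I*√550703029584235908210/1725332755 ≈ 13.601*I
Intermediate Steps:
B = 3734/18541 (B = (-19320 + 23054)/(18538 + 3) = 3734/18541 ≈ 0.20139)
W = 5175996398/1725332755 (W = 3 - 3734/(92705*37222) = 3 - ⅕*1867/345066551 = 3 - 1867/1725332755 = 5175996398/1725332755 ≈ 3.0000)
√(W + t(91)) = √(5175996398/1725332755 - 188) = √(-319186561542/1725332755) = I*√550703029584235908210/1725332755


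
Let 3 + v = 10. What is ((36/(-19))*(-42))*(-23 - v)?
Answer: -45360/19 ≈ -2387.4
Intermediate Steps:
v = 7 (v = -3 + 10 = 7)
((36/(-19))*(-42))*(-23 - v) = ((36/(-19))*(-42))*(-23 - 1*7) = ((36*(-1/19))*(-42))*(-23 - 7) = -36/19*(-42)*(-30) = (1512/19)*(-30) = -45360/19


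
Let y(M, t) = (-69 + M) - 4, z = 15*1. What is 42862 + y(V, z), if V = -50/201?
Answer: 8600539/201 ≈ 42789.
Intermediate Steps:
V = -50/201 (V = -50*1/201 = -50/201 ≈ -0.24876)
z = 15
y(M, t) = -73 + M
42862 + y(V, z) = 42862 + (-73 - 50/201) = 42862 - 14723/201 = 8600539/201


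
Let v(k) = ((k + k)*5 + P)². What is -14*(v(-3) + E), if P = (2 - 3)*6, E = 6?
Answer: -18228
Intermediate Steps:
P = -6 (P = -1*6 = -6)
v(k) = (-6 + 10*k)² (v(k) = ((k + k)*5 - 6)² = ((2*k)*5 - 6)² = (10*k - 6)² = (-6 + 10*k)²)
-14*(v(-3) + E) = -14*(4*(-3 + 5*(-3))² + 6) = -14*(4*(-3 - 15)² + 6) = -14*(4*(-18)² + 6) = -14*(4*324 + 6) = -14*(1296 + 6) = -14*1302 = -18228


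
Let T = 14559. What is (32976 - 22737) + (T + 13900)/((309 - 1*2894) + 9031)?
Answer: 66029053/6446 ≈ 10243.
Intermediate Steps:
(32976 - 22737) + (T + 13900)/((309 - 1*2894) + 9031) = (32976 - 22737) + (14559 + 13900)/((309 - 1*2894) + 9031) = 10239 + 28459/((309 - 2894) + 9031) = 10239 + 28459/(-2585 + 9031) = 10239 + 28459/6446 = 66029053/6446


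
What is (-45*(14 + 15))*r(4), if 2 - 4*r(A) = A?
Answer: 1305/2 ≈ 652.50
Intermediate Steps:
r(A) = ½ - A/4
(-45*(14 + 15))*r(4) = (-45*(14 + 15))*(½ - ¼*4) = (-45*29)*(½ - 1) = -1305*(-½) = 1305/2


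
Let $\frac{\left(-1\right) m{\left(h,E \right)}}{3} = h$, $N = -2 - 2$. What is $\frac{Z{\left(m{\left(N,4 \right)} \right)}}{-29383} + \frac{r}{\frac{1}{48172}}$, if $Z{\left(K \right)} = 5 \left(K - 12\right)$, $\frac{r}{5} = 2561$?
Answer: $616842460$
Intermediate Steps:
$r = 12805$ ($r = 5 \cdot 2561 = 12805$)
$N = -4$ ($N = -2 - 2 = -4$)
$m{\left(h,E \right)} = - 3 h$
$Z{\left(K \right)} = -60 + 5 K$ ($Z{\left(K \right)} = 5 \left(-12 + K\right) = -60 + 5 K$)
$\frac{Z{\left(m{\left(N,4 \right)} \right)}}{-29383} + \frac{r}{\frac{1}{48172}} = \frac{-60 + 5 \left(\left(-3\right) \left(-4\right)\right)}{-29383} + \frac{12805}{\frac{1}{48172}} = \left(-60 + 5 \cdot 12\right) \left(- \frac{1}{29383}\right) + 12805 \frac{1}{\frac{1}{48172}} = \left(-60 + 60\right) \left(- \frac{1}{29383}\right) + 12805 \cdot 48172 = 0 \left(- \frac{1}{29383}\right) + 616842460 = 0 + 616842460 = 616842460$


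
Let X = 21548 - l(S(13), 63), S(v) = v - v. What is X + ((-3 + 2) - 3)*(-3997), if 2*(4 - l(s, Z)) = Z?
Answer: 75127/2 ≈ 37564.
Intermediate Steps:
S(v) = 0
l(s, Z) = 4 - Z/2
X = 43151/2 (X = 21548 - (4 - ½*63) = 21548 - (4 - 63/2) = 21548 - 1*(-55/2) = 21548 + 55/2 = 43151/2 ≈ 21576.)
X + ((-3 + 2) - 3)*(-3997) = 43151/2 + ((-3 + 2) - 3)*(-3997) = 43151/2 + (-1 - 3)*(-3997) = 43151/2 - 4*(-3997) = 43151/2 + 15988 = 75127/2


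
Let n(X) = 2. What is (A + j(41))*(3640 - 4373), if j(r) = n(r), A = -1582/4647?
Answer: -5652896/4647 ≈ -1216.5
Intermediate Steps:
A = -1582/4647 (A = -1582*1/4647 = -1582/4647 ≈ -0.34043)
j(r) = 2
(A + j(41))*(3640 - 4373) = (-1582/4647 + 2)*(3640 - 4373) = (7712/4647)*(-733) = -5652896/4647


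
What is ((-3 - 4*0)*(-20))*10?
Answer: 600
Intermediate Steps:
((-3 - 4*0)*(-20))*10 = ((-3 + 0)*(-20))*10 = -3*(-20)*10 = 60*10 = 600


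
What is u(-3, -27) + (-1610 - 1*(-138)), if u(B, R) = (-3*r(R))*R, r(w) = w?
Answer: -3659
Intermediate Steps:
u(B, R) = -3*R**2 (u(B, R) = (-3*R)*R = -3*R**2)
u(-3, -27) + (-1610 - 1*(-138)) = -3*(-27)**2 + (-1610 - 1*(-138)) = -3*729 + (-1610 + 138) = -2187 - 1472 = -3659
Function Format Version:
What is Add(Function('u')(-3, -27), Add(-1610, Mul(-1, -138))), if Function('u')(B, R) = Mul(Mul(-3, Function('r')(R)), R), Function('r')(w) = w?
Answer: -3659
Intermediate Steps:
Function('u')(B, R) = Mul(-3, Pow(R, 2)) (Function('u')(B, R) = Mul(Mul(-3, R), R) = Mul(-3, Pow(R, 2)))
Add(Function('u')(-3, -27), Add(-1610, Mul(-1, -138))) = Add(Mul(-3, Pow(-27, 2)), Add(-1610, Mul(-1, -138))) = Add(Mul(-3, 729), Add(-1610, 138)) = Add(-2187, -1472) = -3659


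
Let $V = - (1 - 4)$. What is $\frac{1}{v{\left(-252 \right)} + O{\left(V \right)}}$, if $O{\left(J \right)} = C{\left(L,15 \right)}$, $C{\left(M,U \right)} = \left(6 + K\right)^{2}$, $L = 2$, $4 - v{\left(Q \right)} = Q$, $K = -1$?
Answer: $\frac{1}{281} \approx 0.0035587$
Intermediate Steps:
$V = 3$ ($V = \left(-1\right) \left(-3\right) = 3$)
$v{\left(Q \right)} = 4 - Q$
$C{\left(M,U \right)} = 25$ ($C{\left(M,U \right)} = \left(6 - 1\right)^{2} = 5^{2} = 25$)
$O{\left(J \right)} = 25$
$\frac{1}{v{\left(-252 \right)} + O{\left(V \right)}} = \frac{1}{\left(4 - -252\right) + 25} = \frac{1}{\left(4 + 252\right) + 25} = \frac{1}{256 + 25} = \frac{1}{281}$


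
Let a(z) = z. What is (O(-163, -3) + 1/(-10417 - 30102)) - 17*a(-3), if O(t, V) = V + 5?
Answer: 2147506/40519 ≈ 53.000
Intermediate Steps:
O(t, V) = 5 + V
(O(-163, -3) + 1/(-10417 - 30102)) - 17*a(-3) = ((5 - 3) + 1/(-10417 - 30102)) - 17*(-3) = (2 + 1/(-40519)) + 51 = (2 - 1/40519) + 51 = 81037/40519 + 51 = 2147506/40519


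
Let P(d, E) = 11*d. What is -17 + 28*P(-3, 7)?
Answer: -941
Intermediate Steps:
-17 + 28*P(-3, 7) = -17 + 28*(11*(-3)) = -17 + 28*(-33) = -17 - 924 = -941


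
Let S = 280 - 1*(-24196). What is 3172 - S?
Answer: -21304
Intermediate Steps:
S = 24476 (S = 280 + 24196 = 24476)
3172 - S = 3172 - 1*24476 = 3172 - 24476 = -21304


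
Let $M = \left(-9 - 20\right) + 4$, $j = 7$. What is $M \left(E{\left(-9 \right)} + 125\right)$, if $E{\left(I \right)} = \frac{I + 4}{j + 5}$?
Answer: $- \frac{37375}{12} \approx -3114.6$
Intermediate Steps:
$E{\left(I \right)} = \frac{1}{3} + \frac{I}{12}$ ($E{\left(I \right)} = \frac{I + 4}{7 + 5} = \frac{4 + I}{12} = \left(4 + I\right) \frac{1}{12} = \frac{1}{3} + \frac{I}{12}$)
$M = -25$ ($M = -29 + 4 = -25$)
$M \left(E{\left(-9 \right)} + 125\right) = - 25 \left(\left(\frac{1}{3} + \frac{1}{12} \left(-9\right)\right) + 125\right) = - 25 \left(\left(\frac{1}{3} - \frac{3}{4}\right) + 125\right) = - 25 \left(- \frac{5}{12} + 125\right) = \left(-25\right) \frac{1495}{12} = - \frac{37375}{12}$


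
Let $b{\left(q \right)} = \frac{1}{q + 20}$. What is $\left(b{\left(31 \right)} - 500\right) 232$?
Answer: $- \frac{5915768}{51} \approx -1.16 \cdot 10^{5}$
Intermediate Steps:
$b{\left(q \right)} = \frac{1}{20 + q}$
$\left(b{\left(31 \right)} - 500\right) 232 = \left(\frac{1}{20 + 31} - 500\right) 232 = \left(\frac{1}{51} - 500\right) 232 = \left(- \frac{25499}{51}\right) 232 = - \frac{5915768}{51}$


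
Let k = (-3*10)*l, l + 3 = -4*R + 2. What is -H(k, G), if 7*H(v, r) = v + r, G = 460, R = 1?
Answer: -610/7 ≈ -87.143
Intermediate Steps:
l = -5 (l = -3 + (-4*1 + 2) = -3 + (-4 + 2) = -3 - 2 = -5)
k = 150 (k = -3*10*(-5) = -30*(-5) = 150)
H(v, r) = r/7 + v/7 (H(v, r) = (v + r)/7 = (r + v)/7 = r/7 + v/7)
-H(k, G) = -((⅐)*460 + (⅐)*150) = -(460/7 + 150/7) = -1*610/7 = -610/7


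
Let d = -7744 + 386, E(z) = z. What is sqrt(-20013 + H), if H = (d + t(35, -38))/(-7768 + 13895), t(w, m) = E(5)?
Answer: 2*I*sqrt(187833913377)/6127 ≈ 141.47*I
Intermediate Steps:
t(w, m) = 5
d = -7358
H = -7353/6127 (H = (-7358 + 5)/(-7768 + 13895) = -7353/6127 ≈ -1.2001)
sqrt(-20013 + H) = sqrt(-20013 - 7353/6127) = sqrt(-122627004/6127) = 2*I*sqrt(187833913377)/6127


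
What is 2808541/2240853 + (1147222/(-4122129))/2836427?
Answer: 3648643354406162393/2911146409017113311 ≈ 1.2533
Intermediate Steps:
2808541/2240853 + (1147222/(-4122129))/2836427 = 2808541*(1/2240853) + (1147222*(-1/4122129))*(1/2836427) = 2808541/2240853 - 1147222/4122129*1/2836427 = 2808541/2240853 - 1147222/11692117993083 = 3648643354406162393/2911146409017113311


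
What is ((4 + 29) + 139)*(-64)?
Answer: -11008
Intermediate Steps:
((4 + 29) + 139)*(-64) = (33 + 139)*(-64) = 172*(-64) = -11008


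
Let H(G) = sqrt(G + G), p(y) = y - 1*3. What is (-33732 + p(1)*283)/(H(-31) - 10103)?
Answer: 346512694/102070671 + 34298*I*sqrt(62)/102070671 ≈ 3.3948 + 0.0026458*I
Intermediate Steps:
p(y) = -3 + y (p(y) = y - 3 = -3 + y)
H(G) = sqrt(2)*sqrt(G) (H(G) = sqrt(2*G) = sqrt(2)*sqrt(G))
(-33732 + p(1)*283)/(H(-31) - 10103) = (-33732 + (-3 + 1)*283)/(sqrt(2)*sqrt(-31) - 10103) = (-33732 - 2*283)/(sqrt(2)*(I*sqrt(31)) - 10103) = (-33732 - 566)/(I*sqrt(62) - 10103) = -34298/(-10103 + I*sqrt(62))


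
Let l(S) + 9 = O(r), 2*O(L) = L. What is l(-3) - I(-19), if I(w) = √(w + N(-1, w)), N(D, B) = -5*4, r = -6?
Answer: -12 - I*√39 ≈ -12.0 - 6.245*I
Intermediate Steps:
O(L) = L/2
N(D, B) = -20
l(S) = -12 (l(S) = -9 + (½)*(-6) = -9 - 3 = -12)
I(w) = √(-20 + w) (I(w) = √(w - 20) = √(-20 + w))
l(-3) - I(-19) = -12 - √(-20 - 19) = -12 - √(-39) = -12 - I*√39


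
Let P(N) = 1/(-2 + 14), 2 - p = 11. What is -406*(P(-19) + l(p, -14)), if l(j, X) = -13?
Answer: 31465/6 ≈ 5244.2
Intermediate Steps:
p = -9 (p = 2 - 1*11 = 2 - 11 = -9)
P(N) = 1/12
-406*(P(-19) + l(p, -14)) = -406*(1/12 - 13) = -406*(-155/12) = 31465/6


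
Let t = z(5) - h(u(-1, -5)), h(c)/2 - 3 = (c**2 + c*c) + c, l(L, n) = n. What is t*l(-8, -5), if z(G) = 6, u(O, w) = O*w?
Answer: 550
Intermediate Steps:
h(c) = 6 + 2*c + 4*c**2 (h(c) = 6 + 2*((c**2 + c*c) + c) = 6 + 2*((c**2 + c**2) + c) = 6 + 2*(2*c**2 + c) = 6 + 2*(c + 2*c**2) = 6 + (2*c + 4*c**2) = 6 + 2*c + 4*c**2)
t = -110 (t = 6 - (6 + 2*(-1*(-5)) + 4*(-1*(-5))**2) = 6 - (6 + 2*5 + 4*5**2) = 6 - (6 + 10 + 4*25) = 6 - (6 + 10 + 100) = 6 - 1*116 = 6 - 116 = -110)
t*l(-8, -5) = -110*(-5) = 550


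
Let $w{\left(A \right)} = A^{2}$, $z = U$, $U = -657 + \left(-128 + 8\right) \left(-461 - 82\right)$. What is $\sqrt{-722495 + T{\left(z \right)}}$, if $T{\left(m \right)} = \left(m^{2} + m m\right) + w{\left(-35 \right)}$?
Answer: $2 \sqrt{2080138187} \approx 91217.0$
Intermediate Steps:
$U = 64503$ ($U = -657 - -65160 = -657 + 65160 = 64503$)
$z = 64503$
$T{\left(m \right)} = 1225 + 2 m^{2}$ ($T{\left(m \right)} = \left(m^{2} + m m\right) + \left(-35\right)^{2} = \left(m^{2} + m^{2}\right) + 1225 = 2 m^{2} + 1225 = 1225 + 2 m^{2}$)
$\sqrt{-722495 + T{\left(z \right)}} = \sqrt{-722495 + \left(1225 + 2 \cdot 64503^{2}\right)} = \sqrt{-722495 + \left(1225 + 2 \cdot 4160637009\right)} = \sqrt{-722495 + \left(1225 + 8321274018\right)} = \sqrt{-722495 + 8321275243} = \sqrt{8320552748} = 2 \sqrt{2080138187}$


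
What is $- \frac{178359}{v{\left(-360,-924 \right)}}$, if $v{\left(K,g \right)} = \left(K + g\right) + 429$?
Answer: $\frac{59453}{285} \approx 208.61$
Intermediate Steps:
$v{\left(K,g \right)} = 429 + K + g$
$- \frac{178359}{v{\left(-360,-924 \right)}} = - \frac{178359}{429 - 360 - 924} = - \frac{178359}{-855} = \left(-178359\right) \left(- \frac{1}{855}\right) = \frac{59453}{285}$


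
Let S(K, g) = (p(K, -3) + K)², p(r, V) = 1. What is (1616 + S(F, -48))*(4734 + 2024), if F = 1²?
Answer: 10947960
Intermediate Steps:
F = 1
S(K, g) = (1 + K)²
(1616 + S(F, -48))*(4734 + 2024) = (1616 + (1 + 1)²)*(4734 + 2024) = (1616 + 2²)*6758 = (1616 + 4)*6758 = 1620*6758 = 10947960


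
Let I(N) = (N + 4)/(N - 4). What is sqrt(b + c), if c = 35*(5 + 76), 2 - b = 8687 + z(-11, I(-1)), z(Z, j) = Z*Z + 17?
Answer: 2*I*sqrt(1497) ≈ 77.382*I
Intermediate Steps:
I(N) = (4 + N)/(-4 + N)
z(Z, j) = 17 + Z**2 (z(Z, j) = Z**2 + 17 = 17 + Z**2)
b = -8823 (b = 2 - (8687 + (17 + (-11)**2)) = 2 - (8687 + (17 + 121)) = 2 - (8687 + 138) = 2 - 1*8825 = 2 - 8825 = -8823)
c = 2835 (c = 35*81 = 2835)
sqrt(b + c) = sqrt(-8823 + 2835) = sqrt(-5988) = 2*I*sqrt(1497)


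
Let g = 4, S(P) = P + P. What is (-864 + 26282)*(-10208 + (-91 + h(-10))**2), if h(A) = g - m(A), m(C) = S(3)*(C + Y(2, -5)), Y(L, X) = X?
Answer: -259238182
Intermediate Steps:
S(P) = 2*P
m(C) = -30 + 6*C (m(C) = (2*3)*(C - 5) = 6*(-5 + C) = -30 + 6*C)
h(A) = 34 - 6*A (h(A) = 4 - (-30 + 6*A) = 4 + (30 - 6*A) = 34 - 6*A)
(-864 + 26282)*(-10208 + (-91 + h(-10))**2) = (-864 + 26282)*(-10208 + (-91 + (34 - 6*(-10)))**2) = 25418*(-10208 + (-91 + (34 + 60))**2) = 25418*(-10208 + (-91 + 94)**2) = 25418*(-10208 + 3**2) = 25418*(-10208 + 9) = 25418*(-10199) = -259238182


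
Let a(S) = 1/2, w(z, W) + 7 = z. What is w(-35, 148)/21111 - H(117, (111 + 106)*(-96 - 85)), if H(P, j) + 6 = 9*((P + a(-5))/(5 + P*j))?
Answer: 387940507319/64675715896 ≈ 5.9982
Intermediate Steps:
w(z, W) = -7 + z
a(S) = ½ (a(S) = 1*(½) = ½)
H(P, j) = -6 + 9*(½ + P)/(5 + P*j) (H(P, j) = -6 + 9*((P + ½)/(5 + P*j)) = -6 + 9*((½ + P)/(5 + P*j)) = -6 + 9*(½ + P)/(5 + P*j))
w(-35, 148)/21111 - H(117, (111 + 106)*(-96 - 85)) = (-7 - 35)/21111 - 3*(-17 + 6*117 - 4*117*(111 + 106)*(-96 - 85))/(2*(5 + 117*((111 + 106)*(-96 - 85)))) = -42*1/21111 - 3*(-17 + 702 - 4*117*217*(-181))/(2*(5 + 117*(217*(-181)))) = -14/7037 - 3*(-17 + 702 - 4*117*(-39277))/(2*(5 + 117*(-39277))) = -14/7037 - 3*(-17 + 702 + 18381636)/(2*(5 - 4595409)) = -14/7037 - 3*18382321/(2*(-4595404)) = -14/7037 - 3*(-1)*18382321/(2*4595404) = -14/7037 - 1*(-55146963/9190808) = -14/7037 + 55146963/9190808 = 387940507319/64675715896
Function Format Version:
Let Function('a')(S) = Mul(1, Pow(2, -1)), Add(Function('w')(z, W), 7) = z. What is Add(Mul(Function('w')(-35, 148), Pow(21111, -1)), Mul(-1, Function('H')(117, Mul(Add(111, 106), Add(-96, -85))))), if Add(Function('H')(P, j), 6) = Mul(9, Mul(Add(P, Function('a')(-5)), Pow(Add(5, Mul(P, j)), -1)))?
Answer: Rational(387940507319, 64675715896) ≈ 5.9982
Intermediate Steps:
Function('w')(z, W) = Add(-7, z)
Function('a')(S) = Rational(1, 2) (Function('a')(S) = Mul(1, Rational(1, 2)) = Rational(1, 2))
Function('H')(P, j) = Add(-6, Mul(9, Pow(Add(5, Mul(P, j)), -1), Add(Rational(1, 2), P))) (Function('H')(P, j) = Add(-6, Mul(9, Mul(Add(P, Rational(1, 2)), Pow(Add(5, Mul(P, j)), -1)))) = Add(-6, Mul(9, Mul(Add(Rational(1, 2), P), Pow(Add(5, Mul(P, j)), -1)))) = Add(-6, Mul(9, Mul(Pow(Add(5, Mul(P, j)), -1), Add(Rational(1, 2), P)))) = Add(-6, Mul(9, Pow(Add(5, Mul(P, j)), -1), Add(Rational(1, 2), P))))
Add(Mul(Function('w')(-35, 148), Pow(21111, -1)), Mul(-1, Function('H')(117, Mul(Add(111, 106), Add(-96, -85))))) = Add(Mul(Add(-7, -35), Pow(21111, -1)), Mul(-1, Mul(Rational(3, 2), Pow(Add(5, Mul(117, Mul(Add(111, 106), Add(-96, -85)))), -1), Add(-17, Mul(6, 117), Mul(-4, 117, Mul(Add(111, 106), Add(-96, -85))))))) = Add(Mul(-42, Rational(1, 21111)), Mul(-1, Mul(Rational(3, 2), Pow(Add(5, Mul(117, Mul(217, -181))), -1), Add(-17, 702, Mul(-4, 117, Mul(217, -181)))))) = Add(Rational(-14, 7037), Mul(-1, Mul(Rational(3, 2), Pow(Add(5, Mul(117, -39277)), -1), Add(-17, 702, Mul(-4, 117, -39277))))) = Add(Rational(-14, 7037), Mul(-1, Mul(Rational(3, 2), Pow(Add(5, -4595409), -1), Add(-17, 702, 18381636)))) = Add(Rational(-14, 7037), Mul(-1, Mul(Rational(3, 2), Pow(-4595404, -1), 18382321))) = Add(Rational(-14, 7037), Mul(-1, Mul(Rational(3, 2), Rational(-1, 4595404), 18382321))) = Add(Rational(-14, 7037), Mul(-1, Rational(-55146963, 9190808))) = Add(Rational(-14, 7037), Rational(55146963, 9190808)) = Rational(387940507319, 64675715896)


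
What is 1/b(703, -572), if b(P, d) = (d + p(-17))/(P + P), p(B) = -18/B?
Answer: -11951/4853 ≈ -2.4626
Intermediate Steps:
b(P, d) = (18/17 + d)/(2*P) (b(P, d) = (d - 18/(-17))/(P + P) = (d - 18*(-1/17))/((2*P)) = (d + 18/17)*(1/(2*P)) = (18/17 + d)*(1/(2*P)) = (18/17 + d)/(2*P))
1/b(703, -572) = 1/((1/34)*(18 + 17*(-572))/703) = 1/((1/34)*(1/703)*(18 - 9724)) = 1/((1/34)*(1/703)*(-9706)) = 1/(-4853/11951) = -11951/4853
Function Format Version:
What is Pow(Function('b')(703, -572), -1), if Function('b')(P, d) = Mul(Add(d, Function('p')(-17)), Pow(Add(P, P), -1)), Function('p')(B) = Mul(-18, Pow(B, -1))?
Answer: Rational(-11951, 4853) ≈ -2.4626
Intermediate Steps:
Function('b')(P, d) = Mul(Rational(1, 2), Pow(P, -1), Add(Rational(18, 17), d)) (Function('b')(P, d) = Mul(Add(d, Mul(-18, Pow(-17, -1))), Pow(Add(P, P), -1)) = Mul(Add(d, Mul(-18, Rational(-1, 17))), Pow(Mul(2, P), -1)) = Mul(Add(d, Rational(18, 17)), Mul(Rational(1, 2), Pow(P, -1))) = Mul(Add(Rational(18, 17), d), Mul(Rational(1, 2), Pow(P, -1))) = Mul(Rational(1, 2), Pow(P, -1), Add(Rational(18, 17), d)))
Pow(Function('b')(703, -572), -1) = Pow(Mul(Rational(1, 34), Pow(703, -1), Add(18, Mul(17, -572))), -1) = Pow(Mul(Rational(1, 34), Rational(1, 703), Add(18, -9724)), -1) = Pow(Mul(Rational(1, 34), Rational(1, 703), -9706), -1) = Pow(Rational(-4853, 11951), -1) = Rational(-11951, 4853)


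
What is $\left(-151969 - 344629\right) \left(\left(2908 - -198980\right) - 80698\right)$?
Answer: $-60182711620$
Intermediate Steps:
$\left(-151969 - 344629\right) \left(\left(2908 - -198980\right) - 80698\right) = - 496598 \left(\left(2908 + 198980\right) - 80698\right) = - 496598 \left(201888 - 80698\right) = \left(-496598\right) 121190 = -60182711620$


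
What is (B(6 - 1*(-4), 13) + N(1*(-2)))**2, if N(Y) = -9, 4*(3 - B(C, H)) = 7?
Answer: 961/16 ≈ 60.063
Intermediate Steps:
B(C, H) = 5/4 (B(C, H) = 3 - 1/4*7 = 3 - 7/4 = 5/4)
(B(6 - 1*(-4), 13) + N(1*(-2)))**2 = (5/4 - 9)**2 = (-31/4)**2 = 961/16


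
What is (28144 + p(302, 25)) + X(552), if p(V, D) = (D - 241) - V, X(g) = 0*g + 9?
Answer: 27635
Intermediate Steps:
X(g) = 9 (X(g) = 0 + 9 = 9)
p(V, D) = -241 + D - V (p(V, D) = (-241 + D) - V = -241 + D - V)
(28144 + p(302, 25)) + X(552) = (28144 + (-241 + 25 - 1*302)) + 9 = (28144 + (-241 + 25 - 302)) + 9 = (28144 - 518) + 9 = 27626 + 9 = 27635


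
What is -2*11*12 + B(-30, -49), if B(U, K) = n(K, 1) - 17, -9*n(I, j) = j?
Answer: -2530/9 ≈ -281.11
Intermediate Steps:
n(I, j) = -j/9
B(U, K) = -154/9 (B(U, K) = -1/9*1 - 17 = -1/9 - 17 = -154/9)
-2*11*12 + B(-30, -49) = -2*11*12 - 154/9 = -22*12 - 154/9 = -264 - 154/9 = -2530/9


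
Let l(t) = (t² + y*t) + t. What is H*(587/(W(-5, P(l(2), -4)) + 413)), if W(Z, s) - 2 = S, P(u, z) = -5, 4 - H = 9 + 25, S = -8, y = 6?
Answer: -17610/407 ≈ -43.268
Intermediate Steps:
l(t) = t² + 7*t (l(t) = (t² + 6*t) + t = t² + 7*t)
H = -30 (H = 4 - (9 + 25) = 4 - 1*34 = 4 - 34 = -30)
W(Z, s) = -6 (W(Z, s) = 2 - 8 = -6)
H*(587/(W(-5, P(l(2), -4)) + 413)) = -17610/(-6 + 413) = -17610/407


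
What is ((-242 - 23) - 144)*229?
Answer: -93661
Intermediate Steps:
((-242 - 23) - 144)*229 = (-265 - 144)*229 = -409*229 = -93661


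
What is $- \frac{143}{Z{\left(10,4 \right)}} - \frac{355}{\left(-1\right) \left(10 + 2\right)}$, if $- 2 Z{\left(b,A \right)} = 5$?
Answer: $\frac{5207}{60} \approx 86.783$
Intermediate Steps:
$Z{\left(b,A \right)} = - \frac{5}{2}$ ($Z{\left(b,A \right)} = \left(- \frac{1}{2}\right) 5 = - \frac{5}{2}$)
$- \frac{143}{Z{\left(10,4 \right)}} - \frac{355}{\left(-1\right) \left(10 + 2\right)} = - \frac{143}{- \frac{5}{2}} - \frac{355}{\left(-1\right) \left(10 + 2\right)} = \left(-143\right) \left(- \frac{2}{5}\right) - \frac{355}{\left(-1\right) 12} = \frac{286}{5} - \frac{355}{-12} = \frac{286}{5} - - \frac{355}{12} = \frac{286}{5} + \frac{355}{12} = \frac{5207}{60}$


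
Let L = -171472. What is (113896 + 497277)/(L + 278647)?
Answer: 611173/107175 ≈ 5.7026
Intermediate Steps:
(113896 + 497277)/(L + 278647) = (113896 + 497277)/(-171472 + 278647) = 611173/107175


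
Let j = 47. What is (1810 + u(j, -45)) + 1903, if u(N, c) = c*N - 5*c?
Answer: 1823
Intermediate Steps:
u(N, c) = -5*c + N*c (u(N, c) = N*c - 5*c = -5*c + N*c)
(1810 + u(j, -45)) + 1903 = (1810 - 45*(-5 + 47)) + 1903 = (1810 - 45*42) + 1903 = (1810 - 1890) + 1903 = -80 + 1903 = 1823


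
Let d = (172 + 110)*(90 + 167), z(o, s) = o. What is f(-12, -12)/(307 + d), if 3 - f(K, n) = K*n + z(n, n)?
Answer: -129/72781 ≈ -0.0017724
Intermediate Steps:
d = 72474 (d = 282*257 = 72474)
f(K, n) = 3 - n - K*n (f(K, n) = 3 - (K*n + n) = 3 - (n + K*n) = 3 + (-n - K*n) = 3 - n - K*n)
f(-12, -12)/(307 + d) = (3 - 1*(-12) - 1*(-12)*(-12))/(307 + 72474) = (3 + 12 - 144)/72781 = -129*1/72781 = -129/72781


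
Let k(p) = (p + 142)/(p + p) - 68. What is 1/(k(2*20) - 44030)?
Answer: -40/1763829 ≈ -2.2678e-5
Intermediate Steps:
k(p) = -68 + (142 + p)/(2*p) (k(p) = (142 + p)/((2*p)) - 68 = (142 + p)*(1/(2*p)) - 68 = (142 + p)/(2*p) - 68 = -68 + (142 + p)/(2*p))
1/(k(2*20) - 44030) = 1/((-135/2 + 71/((2*20))) - 44030) = 1/((-135/2 + 71/40) - 44030) = 1/(-2629/40 - 44030) = 1/(-1763829/40) = -40/1763829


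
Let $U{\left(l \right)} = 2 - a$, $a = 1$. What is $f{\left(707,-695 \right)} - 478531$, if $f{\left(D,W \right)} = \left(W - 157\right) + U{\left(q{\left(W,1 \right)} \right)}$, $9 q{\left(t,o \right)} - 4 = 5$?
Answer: $-479382$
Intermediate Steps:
$q{\left(t,o \right)} = 1$ ($q{\left(t,o \right)} = \frac{4}{9} + \frac{1}{9} \cdot 5 = \frac{4}{9} + \frac{5}{9} = 1$)
$U{\left(l \right)} = 1$ ($U{\left(l \right)} = 2 - 1 = 1$)
$f{\left(D,W \right)} = -156 + W$ ($f{\left(D,W \right)} = \left(W - 157\right) + 1 = \left(-157 + W\right) + 1 = -156 + W$)
$f{\left(707,-695 \right)} - 478531 = \left(-156 - 695\right) - 478531 = -851 - 478531 = -479382$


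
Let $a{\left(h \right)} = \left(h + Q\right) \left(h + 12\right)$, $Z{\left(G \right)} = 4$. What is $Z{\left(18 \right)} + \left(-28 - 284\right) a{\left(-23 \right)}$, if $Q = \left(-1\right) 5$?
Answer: $-96092$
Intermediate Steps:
$Q = -5$
$a{\left(h \right)} = \left(-5 + h\right) \left(12 + h\right)$ ($a{\left(h \right)} = \left(h - 5\right) \left(h + 12\right) = \left(-5 + h\right) \left(12 + h\right)$)
$Z{\left(18 \right)} + \left(-28 - 284\right) a{\left(-23 \right)} = 4 + \left(-28 - 284\right) \left(-60 + \left(-23\right)^{2} + 7 \left(-23\right)\right) = 4 + \left(-28 - 284\right) \left(-60 + 529 - 161\right) = 4 - 96096 = -96092$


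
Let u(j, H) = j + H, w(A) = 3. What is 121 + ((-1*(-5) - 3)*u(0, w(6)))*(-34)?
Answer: -83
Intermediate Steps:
u(j, H) = H + j
121 + ((-1*(-5) - 3)*u(0, w(6)))*(-34) = 121 + ((-1*(-5) - 3)*(3 + 0))*(-34) = 121 + ((5 - 3)*3)*(-34) = 121 + (2*3)*(-34) = 121 + 6*(-34) = 121 - 204 = -83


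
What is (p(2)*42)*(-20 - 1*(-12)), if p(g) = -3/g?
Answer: 504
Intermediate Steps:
(p(2)*42)*(-20 - 1*(-12)) = (-3/2*42)*(-20 - 1*(-12)) = (-3*½*42)*(-20 + 12) = -3/2*42*(-8) = -63*(-8) = 504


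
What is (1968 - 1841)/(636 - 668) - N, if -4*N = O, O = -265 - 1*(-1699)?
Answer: 11345/32 ≈ 354.53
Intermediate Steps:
O = 1434 (O = -265 + 1699 = 1434)
N = -717/2 (N = -¼*1434 = -717/2 ≈ -358.50)
(1968 - 1841)/(636 - 668) - N = (1968 - 1841)/(636 - 668) - 1*(-717/2) = 127/(-32) + 717/2 = 127*(-1/32) + 717/2 = -127/32 + 717/2 = 11345/32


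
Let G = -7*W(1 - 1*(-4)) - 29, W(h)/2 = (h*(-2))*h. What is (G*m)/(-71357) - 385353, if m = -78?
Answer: -192290781/499 ≈ -3.8535e+5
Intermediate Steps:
W(h) = -4*h² (W(h) = 2*((h*(-2))*h) = 2*((-2*h)*h) = 2*(-2*h²) = -4*h²)
G = 671 (G = -(-28)*(1 - 1*(-4))² - 29 = -(-28)*(1 + 4)² - 29 = -(-28)*5² - 29 = -(-28)*25 - 29 = -7*(-100) - 29 = 700 - 29 = 671)
(G*m)/(-71357) - 385353 = (671*(-78))/(-71357) - 385353 = -52338*(-1/71357) - 385353 = 366/499 - 385353 = -192290781/499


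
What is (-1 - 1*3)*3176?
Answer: -12704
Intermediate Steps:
(-1 - 1*3)*3176 = (-1 - 3)*3176 = -4*3176 = -12704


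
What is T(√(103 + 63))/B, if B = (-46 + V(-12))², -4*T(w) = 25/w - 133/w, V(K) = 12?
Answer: 27*√166/191896 ≈ 0.0018128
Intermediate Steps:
T(w) = 27/w (T(w) = -(25/w - 133/w)/4 = -(-27)/w = 27/w)
B = 1156 (B = (-46 + 12)² = (-34)² = 1156)
T(√(103 + 63))/B = (27/(√(103 + 63)))/1156 = (27/(√166))*(1/1156) = (27*(√166/166))*(1/1156) = (27*√166/166)*(1/1156) = 27*√166/191896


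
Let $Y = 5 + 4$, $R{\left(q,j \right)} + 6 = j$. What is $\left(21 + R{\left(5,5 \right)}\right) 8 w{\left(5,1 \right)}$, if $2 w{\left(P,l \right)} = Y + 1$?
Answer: $800$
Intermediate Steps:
$R{\left(q,j \right)} = -6 + j$
$Y = 9$
$w{\left(P,l \right)} = 5$ ($w{\left(P,l \right)} = \frac{9 + 1}{2} = \frac{1}{2} \cdot 10 = 5$)
$\left(21 + R{\left(5,5 \right)}\right) 8 w{\left(5,1 \right)} = \left(21 + \left(-6 + 5\right)\right) 8 \cdot 5 = \left(21 - 1\right) 8 \cdot 5 = 20 \cdot 8 \cdot 5 = 160 \cdot 5 = 800$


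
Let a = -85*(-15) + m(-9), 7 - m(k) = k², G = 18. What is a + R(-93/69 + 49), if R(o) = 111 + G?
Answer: 1330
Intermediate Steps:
R(o) = 129 (R(o) = 111 + 18 = 129)
m(k) = 7 - k²
a = 1201 (a = -85*(-15) + (7 - 1*(-9)²) = 1275 + (7 - 1*81) = 1275 + (7 - 81) = 1275 - 74 = 1201)
a + R(-93/69 + 49) = 1201 + 129 = 1330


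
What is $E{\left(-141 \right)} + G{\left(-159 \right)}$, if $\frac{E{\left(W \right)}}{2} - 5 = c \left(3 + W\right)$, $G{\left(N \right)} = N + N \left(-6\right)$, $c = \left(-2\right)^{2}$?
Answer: $-299$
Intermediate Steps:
$c = 4$
$G{\left(N \right)} = - 5 N$ ($G{\left(N \right)} = N - 6 N = - 5 N$)
$E{\left(W \right)} = 34 + 8 W$ ($E{\left(W \right)} = 10 + 2 \cdot 4 \left(3 + W\right) = 10 + 2 \left(12 + 4 W\right) = 10 + \left(24 + 8 W\right) = 34 + 8 W$)
$E{\left(-141 \right)} + G{\left(-159 \right)} = \left(34 + 8 \left(-141\right)\right) - -795 = \left(34 - 1128\right) + 795 = -1094 + 795 = -299$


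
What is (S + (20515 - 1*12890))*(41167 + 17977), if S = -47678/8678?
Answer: 1955361913184/4339 ≈ 4.5065e+8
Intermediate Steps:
S = -23839/4339 (S = -47678*1/8678 = -23839/4339 ≈ -5.4941)
(S + (20515 - 1*12890))*(41167 + 17977) = (-23839/4339 + (20515 - 1*12890))*(41167 + 17977) = (-23839/4339 + (20515 - 12890))*59144 = (-23839/4339 + 7625)*59144 = (33061036/4339)*59144 = 1955361913184/4339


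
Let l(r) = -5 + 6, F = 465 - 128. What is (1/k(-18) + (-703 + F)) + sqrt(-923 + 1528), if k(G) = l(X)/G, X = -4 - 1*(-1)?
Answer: -384 + 11*sqrt(5) ≈ -359.40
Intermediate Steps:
F = 337
X = -3 (X = -4 + 1 = -3)
l(r) = 1
k(G) = 1/G
(1/k(-18) + (-703 + F)) + sqrt(-923 + 1528) = (1/(1/(-18)) + (-703 + 337)) + sqrt(-923 + 1528) = (1/(-1/18) - 366) + sqrt(605) = (-18 - 366) + 11*sqrt(5) = -384 + 11*sqrt(5)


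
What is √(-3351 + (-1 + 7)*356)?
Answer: 9*I*√15 ≈ 34.857*I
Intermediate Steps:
√(-3351 + (-1 + 7)*356) = √(-3351 + 6*356) = √(-3351 + 2136) = √(-1215) = 9*I*√15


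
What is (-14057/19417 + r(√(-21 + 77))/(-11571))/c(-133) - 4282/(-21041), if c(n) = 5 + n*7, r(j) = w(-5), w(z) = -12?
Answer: 298093327294129/1459180887289454 ≈ 0.20429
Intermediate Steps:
r(j) = -12
c(n) = 5 + 7*n
(-14057/19417 + r(√(-21 + 77))/(-11571))/c(-133) - 4282/(-21041) = (-14057/19417 - 12/(-11571))/(5 + 7*(-133)) - 4282/(-21041) = (-14057*1/19417 - 12*(-1/11571))/(5 - 931) - 4282*(-1/21041) = (-14057/19417 + 4/3857)/(-926) + 4282/21041 = -54140181/74891369*(-1/926) + 4282/21041 = 54140181/69349407694 + 4282/21041 = 298093327294129/1459180887289454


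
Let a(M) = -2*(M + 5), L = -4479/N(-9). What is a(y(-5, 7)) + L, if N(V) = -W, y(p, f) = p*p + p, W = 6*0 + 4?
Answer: 4279/4 ≈ 1069.8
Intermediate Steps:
W = 4 (W = 0 + 4 = 4)
y(p, f) = p + p² (y(p, f) = p² + p = p + p²)
N(V) = -4 (N(V) = -1*4 = -4)
L = 4479/4 (L = -4479/(-4) = -4479*(-¼) = 4479/4 ≈ 1119.8)
a(M) = -10 - 2*M (a(M) = -2*(5 + M) = -10 - 2*M)
a(y(-5, 7)) + L = (-10 - (-10)*(1 - 5)) + 4479/4 = (-10 - (-10)*(-4)) + 4479/4 = (-10 - 2*20) + 4479/4 = (-10 - 40) + 4479/4 = -50 + 4479/4 = 4279/4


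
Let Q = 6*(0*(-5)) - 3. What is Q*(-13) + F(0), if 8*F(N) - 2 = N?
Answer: 157/4 ≈ 39.250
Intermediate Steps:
F(N) = ¼ + N/8
Q = -3 (Q = 6*0 - 3 = 0 - 3 = -3)
Q*(-13) + F(0) = -3*(-13) + (¼ + (⅛)*0) = 39 + (¼ + 0) = 39 + ¼ = 157/4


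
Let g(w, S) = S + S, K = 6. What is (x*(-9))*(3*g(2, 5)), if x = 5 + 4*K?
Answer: -7830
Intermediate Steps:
g(w, S) = 2*S
x = 29 (x = 5 + 4*6 = 5 + 24 = 29)
(x*(-9))*(3*g(2, 5)) = (29*(-9))*(3*(2*5)) = -783*10 = -261*30 = -7830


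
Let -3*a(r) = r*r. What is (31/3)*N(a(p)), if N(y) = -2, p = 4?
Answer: -62/3 ≈ -20.667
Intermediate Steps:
a(r) = -r²/3 (a(r) = -r*r/3 = -r²/3)
(31/3)*N(a(p)) = (31/3)*(-2) = -62/3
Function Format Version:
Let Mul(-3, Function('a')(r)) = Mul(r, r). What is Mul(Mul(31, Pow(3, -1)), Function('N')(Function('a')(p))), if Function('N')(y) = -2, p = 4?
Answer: Rational(-62, 3) ≈ -20.667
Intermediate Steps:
Function('a')(r) = Mul(Rational(-1, 3), Pow(r, 2)) (Function('a')(r) = Mul(Rational(-1, 3), Mul(r, r)) = Mul(Rational(-1, 3), Pow(r, 2)))
Mul(Mul(31, Pow(3, -1)), Function('N')(Function('a')(p))) = Mul(Mul(31, Pow(3, -1)), -2) = Mul(Mul(31, Rational(1, 3)), -2) = Mul(Rational(31, 3), -2) = Rational(-62, 3)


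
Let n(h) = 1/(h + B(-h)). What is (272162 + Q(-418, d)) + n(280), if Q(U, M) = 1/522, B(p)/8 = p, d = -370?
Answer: 139227193439/511560 ≈ 2.7216e+5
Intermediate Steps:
B(p) = 8*p
n(h) = -1/(7*h) (n(h) = 1/(h + 8*(-h)) = 1/(h - 8*h) = 1/(-7*h) = -1/(7*h))
Q(U, M) = 1/522
(272162 + Q(-418, d)) + n(280) = (272162 + 1/522) - ⅐/280 = 142068565/522 - ⅐*1/280 = 142068565/522 - 1/1960 = 139227193439/511560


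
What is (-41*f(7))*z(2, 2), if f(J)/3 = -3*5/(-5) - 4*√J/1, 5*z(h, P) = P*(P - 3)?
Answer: 738/5 - 984*√7/5 ≈ -373.08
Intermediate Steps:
z(h, P) = P*(-3 + P)/5 (z(h, P) = (P*(P - 3))/5 = (P*(-3 + P))/5 = P*(-3 + P)/5)
f(J) = 9 - 12*√J (f(J) = 3*(-3*5/(-5) - 4*√J/1) = 3*(-15*(-⅕) - 4*√J*1) = 3*(3 - 4*√J) = 9 - 12*√J)
(-41*f(7))*z(2, 2) = (-41*(9 - 12*√7))*((⅕)*2*(-3 + 2)) = (-369 + 492*√7)*((⅕)*2*(-1)) = (-369 + 492*√7)*(-⅖) = 738/5 - 984*√7/5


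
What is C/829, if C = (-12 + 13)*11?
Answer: 11/829 ≈ 0.013269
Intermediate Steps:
C = 11 (C = 1*11 = 11)
C/829 = 11/829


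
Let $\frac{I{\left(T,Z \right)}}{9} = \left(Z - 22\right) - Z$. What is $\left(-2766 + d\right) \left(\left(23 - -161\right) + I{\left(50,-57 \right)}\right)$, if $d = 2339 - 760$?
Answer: $16618$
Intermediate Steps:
$I{\left(T,Z \right)} = -198$ ($I{\left(T,Z \right)} = 9 \left(\left(Z - 22\right) - Z\right) = 9 \left(\left(-22 + Z\right) - Z\right) = 9 \left(-22\right) = -198$)
$d = 1579$
$\left(-2766 + d\right) \left(\left(23 - -161\right) + I{\left(50,-57 \right)}\right) = \left(-2766 + 1579\right) \left(\left(23 - -161\right) - 198\right) = - 1187 \left(\left(23 + 161\right) - 198\right) = - 1187 \left(184 - 198\right) = \left(-1187\right) \left(-14\right) = 16618$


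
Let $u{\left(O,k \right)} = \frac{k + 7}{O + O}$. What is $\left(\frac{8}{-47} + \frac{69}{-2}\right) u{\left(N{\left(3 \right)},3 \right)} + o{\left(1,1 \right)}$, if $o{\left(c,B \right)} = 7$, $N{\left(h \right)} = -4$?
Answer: $\frac{18927}{376} \approx 50.338$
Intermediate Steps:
$u{\left(O,k \right)} = \frac{7 + k}{2 O}$
$\left(\frac{8}{-47} + \frac{69}{-2}\right) u{\left(N{\left(3 \right)},3 \right)} + o{\left(1,1 \right)} = \left(\frac{8}{-47} + \frac{69}{-2}\right) \frac{7 + 3}{2 \left(-4\right)} + 7 = \left(8 \left(- \frac{1}{47}\right) + 69 \left(- \frac{1}{2}\right)\right) \frac{1}{2} \left(- \frac{1}{4}\right) 10 + 7 = \left(- \frac{8}{47} - \frac{69}{2}\right) \left(- \frac{5}{4}\right) + 7 = \left(- \frac{3259}{94}\right) \left(- \frac{5}{4}\right) + 7 = \frac{16295}{376} + 7 = \frac{18927}{376}$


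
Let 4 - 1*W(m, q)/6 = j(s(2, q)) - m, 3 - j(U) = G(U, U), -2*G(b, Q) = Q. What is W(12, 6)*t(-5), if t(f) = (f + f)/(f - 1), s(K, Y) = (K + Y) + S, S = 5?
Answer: 65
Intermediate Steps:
G(b, Q) = -Q/2
s(K, Y) = 5 + K + Y (s(K, Y) = (K + Y) + 5 = 5 + K + Y)
t(f) = 2*f/(-1 + f) (t(f) = (2*f)/(-1 + f) = 2*f/(-1 + f))
j(U) = 3 + U/2 (j(U) = 3 - (-1)*U/2 = 3 + U/2)
W(m, q) = -15 - 3*q + 6*m (W(m, q) = 24 - 6*((3 + (5 + 2 + q)/2) - m) = 24 - 6*((3 + (7 + q)/2) - m) = 24 - 6*((3 + (7/2 + q/2)) - m) = 24 - 6*((13/2 + q/2) - m) = 24 - 6*(13/2 + q/2 - m) = 24 + (-39 - 3*q + 6*m) = -15 - 3*q + 6*m)
W(12, 6)*t(-5) = (-15 - 3*6 + 6*12)*(2*(-5)/(-1 - 5)) = (-15 - 18 + 72)*(2*(-5)/(-6)) = 39*(2*(-5)*(-1/6)) = 39*(5/3) = 65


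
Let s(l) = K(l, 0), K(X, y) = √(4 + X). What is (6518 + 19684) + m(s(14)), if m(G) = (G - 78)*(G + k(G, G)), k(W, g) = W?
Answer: 26238 - 468*√2 ≈ 25576.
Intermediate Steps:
s(l) = √(4 + l)
m(G) = 2*G*(-78 + G) (m(G) = (G - 78)*(G + G) = (-78 + G)*(2*G) = 2*G*(-78 + G))
(6518 + 19684) + m(s(14)) = (6518 + 19684) + 2*√(4 + 14)*(-78 + √(4 + 14)) = 26202 + 2*√18*(-78 + √18) = 26202 + 2*(3*√2)*(-78 + 3*√2) = 26202 + 6*√2*(-78 + 3*√2)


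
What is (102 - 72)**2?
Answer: 900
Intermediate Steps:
(102 - 72)**2 = 30**2 = 900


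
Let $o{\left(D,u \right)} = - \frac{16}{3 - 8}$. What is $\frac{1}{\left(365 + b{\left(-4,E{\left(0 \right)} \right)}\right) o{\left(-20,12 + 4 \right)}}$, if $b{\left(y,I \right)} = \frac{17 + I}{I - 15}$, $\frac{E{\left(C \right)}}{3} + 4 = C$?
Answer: $\frac{27}{31520} \approx 0.0008566$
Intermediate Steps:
$E{\left(C \right)} = -12 + 3 C$
$b{\left(y,I \right)} = \frac{17 + I}{-15 + I}$
$o{\left(D,u \right)} = \frac{16}{5}$ ($o{\left(D,u \right)} = - \frac{16}{-5} = \left(-16\right) \left(- \frac{1}{5}\right) = \frac{16}{5}$)
$\frac{1}{\left(365 + b{\left(-4,E{\left(0 \right)} \right)}\right) o{\left(-20,12 + 4 \right)}} = \frac{1}{\left(365 + \frac{17 + \left(-12 + 3 \cdot 0\right)}{-15 + \left(-12 + 3 \cdot 0\right)}\right) \frac{16}{5}} = \frac{1}{\left(365 + \frac{17 + \left(-12 + 0\right)}{-15 + \left(-12 + 0\right)}\right) \frac{16}{5}} = \frac{1}{\left(365 + \frac{17 - 12}{-15 - 12}\right) \frac{16}{5}} = \frac{1}{\left(365 + \frac{1}{-27} \cdot 5\right) \frac{16}{5}} = \frac{1}{\left(365 - \frac{5}{27}\right) \frac{16}{5}} = \frac{1}{\frac{9850}{27} \cdot \frac{16}{5}} = \frac{1}{\frac{31520}{27}} = \frac{27}{31520}$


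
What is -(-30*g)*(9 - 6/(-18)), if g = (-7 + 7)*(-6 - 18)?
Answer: 0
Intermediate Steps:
g = 0 (g = 0*(-24) = 0)
-(-30*g)*(9 - 6/(-18)) = -(-30*0)*(9 - 6/(-18)) = -0*(9 - 6*(-1/18)) = -0*(9 + 1/3) = -0*28/3 = -1*0 = 0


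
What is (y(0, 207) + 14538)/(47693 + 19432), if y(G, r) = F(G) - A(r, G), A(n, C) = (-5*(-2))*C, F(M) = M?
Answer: 4846/22375 ≈ 0.21658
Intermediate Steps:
A(n, C) = 10*C
y(G, r) = -9*G (y(G, r) = G - 10*G = -9*G)
(y(0, 207) + 14538)/(47693 + 19432) = (-9*0 + 14538)/(47693 + 19432) = (0 + 14538)/67125 = 14538*(1/67125) = 4846/22375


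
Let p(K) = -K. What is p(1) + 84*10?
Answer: 839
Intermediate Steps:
p(1) + 84*10 = -1*1 + 84*10 = -1 + 840 = 839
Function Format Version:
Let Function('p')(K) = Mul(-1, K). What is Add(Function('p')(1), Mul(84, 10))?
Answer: 839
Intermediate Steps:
Add(Function('p')(1), Mul(84, 10)) = Add(Mul(-1, 1), Mul(84, 10)) = Add(-1, 840) = 839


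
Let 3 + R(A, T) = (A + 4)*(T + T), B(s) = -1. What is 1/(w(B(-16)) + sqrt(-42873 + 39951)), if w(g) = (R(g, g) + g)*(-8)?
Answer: 40/4661 - I*sqrt(2922)/9322 ≈ 0.0085818 - 0.0057987*I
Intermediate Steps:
R(A, T) = -3 + 2*T*(4 + A) (R(A, T) = -3 + (A + 4)*(T + T) = -3 + (4 + A)*(2*T) = -3 + 2*T*(4 + A))
w(g) = 24 - 72*g - 16*g**2 (w(g) = ((-3 + 8*g + 2*g*g) + g)*(-8) = ((-3 + 8*g + 2*g**2) + g)*(-8) = ((-3 + 2*g**2 + 8*g) + g)*(-8) = (-3 + 2*g**2 + 9*g)*(-8) = 24 - 72*g - 16*g**2)
1/(w(B(-16)) + sqrt(-42873 + 39951)) = 1/((24 - 72*(-1) - 16*(-1)**2) + sqrt(-42873 + 39951)) = 1/((24 + 72 - 16*1) + sqrt(-2922)) = 1/((24 + 72 - 16) + I*sqrt(2922)) = 1/(80 + I*sqrt(2922))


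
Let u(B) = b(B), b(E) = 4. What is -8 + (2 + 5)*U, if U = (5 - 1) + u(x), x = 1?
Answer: 48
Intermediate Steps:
u(B) = 4
U = 8 (U = (5 - 1) + 4 = 4 + 4 = 8)
-8 + (2 + 5)*U = -8 + (2 + 5)*8 = -8 + 7*8 = -8 + 56 = 48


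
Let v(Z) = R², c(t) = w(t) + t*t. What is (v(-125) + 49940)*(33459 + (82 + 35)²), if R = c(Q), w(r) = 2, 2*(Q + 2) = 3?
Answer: 9419239227/4 ≈ 2.3548e+9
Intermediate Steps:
Q = -½ (Q = -2 + (½)*3 = -2 + 3/2 = -½ ≈ -0.50000)
c(t) = 2 + t² (c(t) = 2 + t*t = 2 + t²)
R = 9/4 (R = 2 + (-½)² = 2 + ¼ = 9/4 ≈ 2.2500)
v(Z) = 81/16 (v(Z) = (9/4)² = 81/16)
(v(-125) + 49940)*(33459 + (82 + 35)²) = (81/16 + 49940)*(33459 + (82 + 35)²) = 799121*(33459 + 117²)/16 = 799121*(33459 + 13689)/16 = (799121/16)*47148 = 9419239227/4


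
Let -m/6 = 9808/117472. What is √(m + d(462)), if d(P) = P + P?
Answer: 3*√1382810635/3671 ≈ 30.389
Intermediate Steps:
d(P) = 2*P
m = -1839/3671 (m = -58848/117472 = -6*613/7342 = -1839/3671 ≈ -0.50095)
√(m + d(462)) = √(-1839/3671 + 2*462) = √(-1839/3671 + 924) = √(3390165/3671) = 3*√1382810635/3671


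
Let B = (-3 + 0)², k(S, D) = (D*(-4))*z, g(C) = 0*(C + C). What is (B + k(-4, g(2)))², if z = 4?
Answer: 81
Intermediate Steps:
g(C) = 0 (g(C) = 0*(2*C) = 0)
k(S, D) = -16*D (k(S, D) = (D*(-4))*4 = -4*D*4 = -16*D)
B = 9 (B = (-3)² = 9)
(B + k(-4, g(2)))² = (9 - 16*0)² = (9 + 0)² = 9² = 81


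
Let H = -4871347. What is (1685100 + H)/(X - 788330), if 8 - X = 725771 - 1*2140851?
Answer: -3186247/626758 ≈ -5.0837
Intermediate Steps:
X = 1415088 (X = 8 - (725771 - 1*2140851) = 8 - (725771 - 2140851) = 8 - 1*(-1415080) = 8 + 1415080 = 1415088)
(1685100 + H)/(X - 788330) = (1685100 - 4871347)/(1415088 - 788330) = -3186247/626758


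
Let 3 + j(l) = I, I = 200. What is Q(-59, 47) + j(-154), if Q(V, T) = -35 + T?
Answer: 209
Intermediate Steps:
j(l) = 197 (j(l) = -3 + 200 = 197)
Q(-59, 47) + j(-154) = (-35 + 47) + 197 = 12 + 197 = 209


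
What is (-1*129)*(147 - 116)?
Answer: -3999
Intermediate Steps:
(-1*129)*(147 - 116) = -129*31 = -3999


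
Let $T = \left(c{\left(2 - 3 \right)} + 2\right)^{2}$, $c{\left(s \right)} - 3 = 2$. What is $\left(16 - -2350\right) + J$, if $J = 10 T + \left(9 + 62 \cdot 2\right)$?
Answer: $2989$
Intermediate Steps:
$c{\left(s \right)} = 5$ ($c{\left(s \right)} = 3 + 2 = 5$)
$T = 49$ ($T = \left(5 + 2\right)^{2} = 7^{2} = 49$)
$J = 623$ ($J = 10 \cdot 49 + \left(9 + 62 \cdot 2\right) = 490 + \left(9 + 124\right) = 490 + 133 = 623$)
$\left(16 - -2350\right) + J = \left(16 - -2350\right) + 623 = \left(16 + 2350\right) + 623 = 2366 + 623 = 2989$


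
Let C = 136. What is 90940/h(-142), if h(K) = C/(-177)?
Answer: -4024095/34 ≈ -1.1836e+5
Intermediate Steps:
h(K) = -136/177 (h(K) = 136/(-177) = 136*(-1/177) = -136/177)
90940/h(-142) = 90940/(-136/177) = 90940*(-177/136) = -4024095/34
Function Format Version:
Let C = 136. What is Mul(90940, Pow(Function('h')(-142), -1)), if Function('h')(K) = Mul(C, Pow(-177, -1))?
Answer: Rational(-4024095, 34) ≈ -1.1836e+5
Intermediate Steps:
Function('h')(K) = Rational(-136, 177) (Function('h')(K) = Mul(136, Pow(-177, -1)) = Mul(136, Rational(-1, 177)) = Rational(-136, 177))
Mul(90940, Pow(Function('h')(-142), -1)) = Mul(90940, Pow(Rational(-136, 177), -1)) = Mul(90940, Rational(-177, 136)) = Rational(-4024095, 34)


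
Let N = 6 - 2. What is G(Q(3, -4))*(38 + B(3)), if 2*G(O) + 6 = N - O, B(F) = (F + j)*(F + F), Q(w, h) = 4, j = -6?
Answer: -60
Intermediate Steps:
N = 4
B(F) = 2*F*(-6 + F) (B(F) = (F - 6)*(F + F) = (-6 + F)*(2*F) = 2*F*(-6 + F))
G(O) = -1 - O/2 (G(O) = -3 + (4 - O)/2 = -3 + (2 - O/2) = -1 - O/2)
G(Q(3, -4))*(38 + B(3)) = (-1 - 1/2*4)*(38 + 2*3*(-6 + 3)) = (-1 - 2)*(38 + 2*3*(-3)) = -3*(38 - 18) = -3*20 = -60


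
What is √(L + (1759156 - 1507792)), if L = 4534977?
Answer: √4786341 ≈ 2187.8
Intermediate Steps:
√(L + (1759156 - 1507792)) = √(4534977 + (1759156 - 1507792)) = √(4534977 + 251364) = √4786341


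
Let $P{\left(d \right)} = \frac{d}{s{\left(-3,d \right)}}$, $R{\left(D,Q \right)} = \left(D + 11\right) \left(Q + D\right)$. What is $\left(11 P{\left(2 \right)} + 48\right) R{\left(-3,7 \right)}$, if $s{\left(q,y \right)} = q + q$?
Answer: $\frac{4256}{3} \approx 1418.7$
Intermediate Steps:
$s{\left(q,y \right)} = 2 q$
$R{\left(D,Q \right)} = \left(11 + D\right) \left(D + Q\right)$
$P{\left(d \right)} = - \frac{d}{6}$ ($P{\left(d \right)} = \frac{d}{2 \left(-3\right)} = \frac{d}{-6} = d \left(- \frac{1}{6}\right) = - \frac{d}{6}$)
$\left(11 P{\left(2 \right)} + 48\right) R{\left(-3,7 \right)} = \left(11 \left(\left(- \frac{1}{6}\right) 2\right) + 48\right) \left(\left(-3\right)^{2} + 11 \left(-3\right) + 11 \cdot 7 - 21\right) = \left(11 \left(- \frac{1}{3}\right) + 48\right) \left(9 - 33 + 77 - 21\right) = \left(- \frac{11}{3} + 48\right) 32 = \frac{133}{3} \cdot 32 = \frac{4256}{3}$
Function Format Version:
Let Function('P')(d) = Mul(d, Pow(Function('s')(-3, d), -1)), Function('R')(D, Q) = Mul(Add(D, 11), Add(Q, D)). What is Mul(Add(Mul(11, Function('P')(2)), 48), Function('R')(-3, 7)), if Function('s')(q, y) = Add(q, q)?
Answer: Rational(4256, 3) ≈ 1418.7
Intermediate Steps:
Function('s')(q, y) = Mul(2, q)
Function('R')(D, Q) = Mul(Add(11, D), Add(D, Q))
Function('P')(d) = Mul(Rational(-1, 6), d) (Function('P')(d) = Mul(d, Pow(Mul(2, -3), -1)) = Mul(d, Pow(-6, -1)) = Mul(d, Rational(-1, 6)) = Mul(Rational(-1, 6), d))
Mul(Add(Mul(11, Function('P')(2)), 48), Function('R')(-3, 7)) = Mul(Add(Mul(11, Mul(Rational(-1, 6), 2)), 48), Add(Pow(-3, 2), Mul(11, -3), Mul(11, 7), Mul(-3, 7))) = Mul(Add(Mul(11, Rational(-1, 3)), 48), Add(9, -33, 77, -21)) = Mul(Add(Rational(-11, 3), 48), 32) = Mul(Rational(133, 3), 32) = Rational(4256, 3)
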